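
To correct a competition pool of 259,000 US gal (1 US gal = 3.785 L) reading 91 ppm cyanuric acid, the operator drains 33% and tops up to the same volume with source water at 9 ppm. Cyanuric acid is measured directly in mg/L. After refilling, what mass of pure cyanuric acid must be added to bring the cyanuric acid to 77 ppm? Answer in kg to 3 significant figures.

Volume: 259,000 US gal × 3.785 L/gal = 980,315 L.
After draining 33% and refilling: 91 × 0.67 + 9 × 0.33 = 63.94 ppm.
Deficit to target: 77 − 63.94 = 13.06 mg/L.
Mass: 13.06 mg/L × 980,315 L = 12,800 g cyanuric acid.

12.8 kg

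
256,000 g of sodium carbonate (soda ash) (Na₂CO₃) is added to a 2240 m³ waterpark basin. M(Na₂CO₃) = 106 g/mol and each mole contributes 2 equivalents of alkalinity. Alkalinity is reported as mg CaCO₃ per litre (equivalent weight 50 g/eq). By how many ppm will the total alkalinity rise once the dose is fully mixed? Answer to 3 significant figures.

108 ppm

Volume: 2240 m³ = 2,240,000 L.
Moles of Na₂CO₃: 256,000 g ÷ 106 g/mol = 2415 mol → 4830 eq of alkalinity.
As CaCO₃: 4830 eq × 50 g/eq = 241,500 g.
Rise: 241,500 g / 2,240,000 L × 1000 = 107.8 mg/L.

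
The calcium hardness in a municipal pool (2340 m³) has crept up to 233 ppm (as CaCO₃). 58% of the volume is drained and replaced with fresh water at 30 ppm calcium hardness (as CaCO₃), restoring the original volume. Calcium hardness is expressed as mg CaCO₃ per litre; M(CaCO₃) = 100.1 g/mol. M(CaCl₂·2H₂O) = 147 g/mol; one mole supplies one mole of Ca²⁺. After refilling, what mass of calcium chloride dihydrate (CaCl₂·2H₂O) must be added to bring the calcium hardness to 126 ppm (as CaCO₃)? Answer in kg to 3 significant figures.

36.9 kg

Volume: 2340 m³ = 2,340,000 L.
After draining 58% and refilling: 233 × 0.42 + 30 × 0.58 = 115.26 ppm.
Deficit to target: 126 − 115.26 = 10.74 mg/L.
As CaCO₃: 10.74 mg/L × 2,340,000 L = 25,130 g; ÷ 100.1 = 251.1 mol Ca²⁺.
Mass: 251.1 × 147 = 36,910 g.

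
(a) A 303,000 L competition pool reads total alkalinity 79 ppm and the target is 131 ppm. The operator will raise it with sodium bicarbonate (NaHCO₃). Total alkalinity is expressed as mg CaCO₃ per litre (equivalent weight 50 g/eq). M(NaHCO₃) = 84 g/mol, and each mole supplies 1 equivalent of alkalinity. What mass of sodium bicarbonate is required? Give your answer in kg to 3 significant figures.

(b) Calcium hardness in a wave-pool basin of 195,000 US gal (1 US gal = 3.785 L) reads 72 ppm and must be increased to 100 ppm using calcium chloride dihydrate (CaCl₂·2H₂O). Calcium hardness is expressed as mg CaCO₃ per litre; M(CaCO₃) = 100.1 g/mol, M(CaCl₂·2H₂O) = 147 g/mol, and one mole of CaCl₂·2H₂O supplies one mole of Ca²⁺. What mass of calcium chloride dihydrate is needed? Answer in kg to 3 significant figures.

(a) Alkalinity to add: (131 − 79) = 52 mg/L as CaCO₃ × 303,000 L = 15,760 g as CaCO₃.
(a) Equivalents: 15,760 g ÷ 50 g/eq = 315.1 eq.
(a) NaHCO₃ supplies 1 eq per mole → 315.1 mol.
(a) Mass: 315.1 mol × 84 g/mol = 26,470 g.

(b) Volume: 195,000 US gal × 3.785 L/gal = 738,075 L.
(b) Hardness to add: (100 − 72) = 28 mg/L as CaCO₃ × 738,075 L = 20,670 g as CaCO₃.
(b) Moles of Ca²⁺ (1 mol Ca²⁺ ≡ 1 mol CaCO₃): 20,670 / 100.1 g/mol = 206.5 mol.
(b) Mass of CaCl₂·2H₂O: 206.5 × 147 = 30,350 g.

(a) 26.5 kg; (b) 30.3 kg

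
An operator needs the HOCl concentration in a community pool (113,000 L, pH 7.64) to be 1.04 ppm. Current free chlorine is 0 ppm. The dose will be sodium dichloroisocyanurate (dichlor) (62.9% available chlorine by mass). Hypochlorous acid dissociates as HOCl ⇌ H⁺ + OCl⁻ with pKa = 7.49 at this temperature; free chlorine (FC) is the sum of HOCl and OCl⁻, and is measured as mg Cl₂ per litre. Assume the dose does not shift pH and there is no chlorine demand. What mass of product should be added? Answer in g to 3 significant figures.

[OCl⁻]/[HOCl] = 10^(pH − pKa) = 10^(7.64 − 7.49) = 1.413; fraction as HOCl = 1/(1 + 1.413) = 0.4145.
Free chlorine required for 1.04 ppm HOCl: 1.04 / 0.4145 = 2.509 ppm.
FC to add: 2.509 − 0 = 2.509 mg/L as Cl₂.
Cl₂ equivalent: 2.509 mg/L × 113,000 L = 283.5 g.
Product at 62.9% available Cl: 283.5 / 0.629 = 450.7 g.

451 g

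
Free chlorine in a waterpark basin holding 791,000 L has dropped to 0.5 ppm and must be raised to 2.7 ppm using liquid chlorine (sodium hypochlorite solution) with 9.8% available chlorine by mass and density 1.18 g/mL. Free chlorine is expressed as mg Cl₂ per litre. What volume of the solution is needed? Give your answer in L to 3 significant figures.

15.0 L

Chlorine deficit: 2.7 − 0.5 = 2.2 ppm = 2.2 mg/L as Cl₂.
Cl₂ equivalent needed: 2.2 mg/L × 791,000 L = 1,740,000 mg = 1740 g.
Product at 9.8% available chlorine: 1740 / 0.098 = 17,760 g.
Volume at density 1.18 g/mL: 17,760 g ÷ 1.18 g/mL = 15,050 mL.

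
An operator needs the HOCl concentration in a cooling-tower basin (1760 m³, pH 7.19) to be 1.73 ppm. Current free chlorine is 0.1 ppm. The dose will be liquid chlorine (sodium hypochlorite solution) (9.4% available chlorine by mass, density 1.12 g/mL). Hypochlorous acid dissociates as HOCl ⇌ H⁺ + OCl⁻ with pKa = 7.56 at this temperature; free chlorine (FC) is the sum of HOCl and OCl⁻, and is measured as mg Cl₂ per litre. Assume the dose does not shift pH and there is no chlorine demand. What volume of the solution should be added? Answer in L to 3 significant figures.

39.6 L

Volume: 1760 m³ = 1,760,000 L.
[OCl⁻]/[HOCl] = 10^(pH − pKa) = 10^(7.19 − 7.56) = 0.4266; fraction as HOCl = 1/(1 + 0.4266) = 0.701.
Free chlorine required for 1.73 ppm HOCl: 1.73 / 0.701 = 2.468 ppm.
FC to add: 2.468 − 0.1 = 2.368 mg/L as Cl₂.
Cl₂ equivalent: 2.368 mg/L × 1,760,000 L = 4168 g.
Product at 9.4% available Cl: 4168 / 0.094 = 44,340 g.
Volume: 44,340 g ÷ 1.12 g/mL = 39,590 mL.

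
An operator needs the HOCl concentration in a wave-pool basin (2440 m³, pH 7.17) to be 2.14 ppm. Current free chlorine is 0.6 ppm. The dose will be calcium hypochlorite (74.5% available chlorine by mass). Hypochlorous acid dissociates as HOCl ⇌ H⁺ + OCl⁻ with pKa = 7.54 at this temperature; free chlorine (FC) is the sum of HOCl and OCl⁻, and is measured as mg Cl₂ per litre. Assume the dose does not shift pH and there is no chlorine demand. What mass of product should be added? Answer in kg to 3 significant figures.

8.03 kg

Volume: 2440 m³ = 2,440,000 L.
[OCl⁻]/[HOCl] = 10^(pH − pKa) = 10^(7.17 − 7.54) = 0.4266; fraction as HOCl = 1/(1 + 0.4266) = 0.701.
Free chlorine required for 2.14 ppm HOCl: 2.14 / 0.701 = 3.053 ppm.
FC to add: 3.053 − 0.6 = 2.453 mg/L as Cl₂.
Cl₂ equivalent: 2.453 mg/L × 2,440,000 L = 5985 g.
Product at 74.5% available Cl: 5985 / 0.745 = 8034 g.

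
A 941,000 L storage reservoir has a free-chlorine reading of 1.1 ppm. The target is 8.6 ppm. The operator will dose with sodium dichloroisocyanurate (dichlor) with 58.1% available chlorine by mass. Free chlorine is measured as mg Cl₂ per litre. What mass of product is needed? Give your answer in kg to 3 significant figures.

Chlorine deficit: 8.6 − 1.1 = 7.5 ppm = 7.5 mg/L as Cl₂.
Cl₂ equivalent needed: 7.5 mg/L × 941,000 L = 7,058,000 mg = 7058 g.
Product at 58.1% available chlorine: 7058 / 0.581 = 12,150 g.

12.1 kg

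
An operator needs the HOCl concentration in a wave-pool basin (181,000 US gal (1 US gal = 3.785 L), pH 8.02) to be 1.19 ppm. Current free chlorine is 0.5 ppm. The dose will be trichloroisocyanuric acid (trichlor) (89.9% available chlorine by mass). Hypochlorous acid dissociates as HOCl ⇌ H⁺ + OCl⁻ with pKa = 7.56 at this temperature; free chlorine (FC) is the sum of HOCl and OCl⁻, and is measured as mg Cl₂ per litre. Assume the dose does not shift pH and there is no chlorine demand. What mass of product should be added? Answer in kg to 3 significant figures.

3.14 kg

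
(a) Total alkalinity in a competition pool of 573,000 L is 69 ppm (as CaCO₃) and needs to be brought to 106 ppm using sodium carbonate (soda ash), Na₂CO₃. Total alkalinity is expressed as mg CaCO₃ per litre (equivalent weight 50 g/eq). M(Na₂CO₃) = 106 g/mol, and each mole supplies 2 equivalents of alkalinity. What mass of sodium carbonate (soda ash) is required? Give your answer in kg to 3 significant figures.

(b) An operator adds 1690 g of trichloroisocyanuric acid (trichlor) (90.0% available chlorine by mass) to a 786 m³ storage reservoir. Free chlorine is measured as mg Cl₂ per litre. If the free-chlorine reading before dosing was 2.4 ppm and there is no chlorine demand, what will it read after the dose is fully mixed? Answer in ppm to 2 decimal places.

(a) Alkalinity to add: (106 − 69) = 37 mg/L as CaCO₃ × 573,000 L = 21,200 g as CaCO₃.
(a) Equivalents: 21,200 g ÷ 50 g/eq = 424 eq.
(a) Each mole of Na₂CO₃ supplies 2 eq, so 424 / 2 = 212 mol.
(a) Mass: 212 mol × 106 g/mol = 22,470 g.

(b) Volume: 786 m³ = 786,000 L.
(b) Available chlorine delivered: 1690 g × 0.9 = 1521 g as Cl₂.
(b) Concentration rise: 1521 g / 786,000 L = 1.935 mg/L = 1.94 ppm.
(b) Final FC: 2.4 + 1.94 = 4.34 ppm.

(a) 22.5 kg; (b) 4.34 ppm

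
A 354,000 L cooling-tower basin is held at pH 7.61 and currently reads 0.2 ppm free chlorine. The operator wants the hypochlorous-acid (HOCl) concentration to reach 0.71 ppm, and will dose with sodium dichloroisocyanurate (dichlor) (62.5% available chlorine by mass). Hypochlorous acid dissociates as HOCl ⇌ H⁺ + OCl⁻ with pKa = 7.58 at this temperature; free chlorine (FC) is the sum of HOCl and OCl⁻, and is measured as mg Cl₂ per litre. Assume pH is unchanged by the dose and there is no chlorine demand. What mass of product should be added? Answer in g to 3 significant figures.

720 g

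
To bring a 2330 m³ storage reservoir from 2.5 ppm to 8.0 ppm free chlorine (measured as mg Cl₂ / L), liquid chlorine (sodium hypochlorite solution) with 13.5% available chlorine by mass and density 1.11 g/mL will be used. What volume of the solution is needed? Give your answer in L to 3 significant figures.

85.5 L

Volume: 2330 m³ = 2,330,000 L.
Chlorine deficit: 8.0 − 2.5 = 5.5 ppm = 5.5 mg/L as Cl₂.
Cl₂ equivalent needed: 5.5 mg/L × 2,330,000 L = 12,820,000 mg = 12,820 g.
Product at 13.5% available chlorine: 12,820 / 0.135 = 94,930 g.
Volume at density 1.11 g/mL: 94,930 g ÷ 1.11 g/mL = 85,520 mL.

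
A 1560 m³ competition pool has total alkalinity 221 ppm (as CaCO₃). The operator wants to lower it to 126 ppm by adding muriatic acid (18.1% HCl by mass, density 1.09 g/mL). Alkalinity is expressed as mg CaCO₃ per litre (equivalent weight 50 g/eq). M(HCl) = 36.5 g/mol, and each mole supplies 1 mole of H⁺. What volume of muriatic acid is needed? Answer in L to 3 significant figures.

Volume: 1560 m³ = 1,560,000 L.
Alkalinity to neutralize: (221 − 126) = 95 mg/L as CaCO₃ × 1,560,000 L = 148,200 g as CaCO₃.
Equivalents of H⁺ required: 148,200 ÷ 50 g/eq = 2964 eq = 2964 mol HCl.
Mass of HCl: 2964 × 36.5 = 108,200 g.
Mass of 18.1% solution: 108,200 / 0.181 = 597,700 g.
Volume: 597,700 g ÷ 1.09 g/mL = 548,400 mL.

548 L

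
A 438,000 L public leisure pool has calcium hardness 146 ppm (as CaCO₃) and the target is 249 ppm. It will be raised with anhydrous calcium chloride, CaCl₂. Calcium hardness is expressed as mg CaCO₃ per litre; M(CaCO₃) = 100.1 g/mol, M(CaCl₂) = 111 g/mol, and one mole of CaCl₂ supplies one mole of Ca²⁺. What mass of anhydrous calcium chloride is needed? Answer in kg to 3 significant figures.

50.0 kg

Hardness to add: (249 − 146) = 103 mg/L as CaCO₃ × 438,000 L = 45,110 g as CaCO₃.
Moles of Ca²⁺ (1 mol Ca²⁺ ≡ 1 mol CaCO₃): 45,110 / 100.1 g/mol = 450.7 mol.
Mass of CaCl₂: 450.7 × 111 = 50,030 g.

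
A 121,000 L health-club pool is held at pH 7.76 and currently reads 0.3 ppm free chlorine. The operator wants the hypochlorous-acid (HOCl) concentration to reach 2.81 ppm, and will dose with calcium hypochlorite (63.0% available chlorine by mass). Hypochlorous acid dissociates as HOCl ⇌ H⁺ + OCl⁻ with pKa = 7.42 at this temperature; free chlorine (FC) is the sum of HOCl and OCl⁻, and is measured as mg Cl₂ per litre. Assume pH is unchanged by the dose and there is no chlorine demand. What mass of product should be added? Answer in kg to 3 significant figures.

[OCl⁻]/[HOCl] = 10^(pH − pKa) = 10^(7.76 − 7.42) = 2.188; fraction as HOCl = 1/(1 + 2.188) = 0.3137.
Free chlorine required for 2.81 ppm HOCl: 2.81 / 0.3137 = 8.958 ppm.
FC to add: 8.958 − 0.3 = 8.658 mg/L as Cl₂.
Cl₂ equivalent: 8.658 mg/L × 121,000 L = 1048 g.
Product at 63.0% available Cl: 1048 / 0.63 = 1663 g.

1.66 kg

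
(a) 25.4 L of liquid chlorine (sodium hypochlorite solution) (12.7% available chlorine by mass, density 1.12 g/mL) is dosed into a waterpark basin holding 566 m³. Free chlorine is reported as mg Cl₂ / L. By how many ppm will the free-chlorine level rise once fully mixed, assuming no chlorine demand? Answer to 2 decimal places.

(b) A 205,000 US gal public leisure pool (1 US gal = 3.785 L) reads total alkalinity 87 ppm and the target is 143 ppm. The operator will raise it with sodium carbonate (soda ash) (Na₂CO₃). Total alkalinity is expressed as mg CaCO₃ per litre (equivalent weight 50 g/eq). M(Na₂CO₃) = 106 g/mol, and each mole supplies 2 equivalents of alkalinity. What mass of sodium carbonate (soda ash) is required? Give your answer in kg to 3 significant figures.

(a) Volume: 566 m³ = 566,000 L.
(a) Mass of solution: 25.4 L × 1000 mL/L × 1.12 g/mL = 28,450 g.
(a) Available chlorine delivered: 28,450 g × 0.127 = 3613 g as Cl₂.
(a) Concentration rise: 3613 g / 566,000 L = 6.383 mg/L = 6.38 ppm.

(b) Volume: 205,000 US gal × 3.785 L/gal = 775,925 L.
(b) Alkalinity to add: (143 − 87) = 56 mg/L as CaCO₃ × 775,925 L = 43,450 g as CaCO₃.
(b) Equivalents: 43,450 g ÷ 50 g/eq = 869 eq.
(b) Each mole of Na₂CO₃ supplies 2 eq, so 869 / 2 = 434.5 mol.
(b) Mass: 434.5 mol × 106 g/mol = 46,060 g.

(a) 6.38 ppm; (b) 46.1 kg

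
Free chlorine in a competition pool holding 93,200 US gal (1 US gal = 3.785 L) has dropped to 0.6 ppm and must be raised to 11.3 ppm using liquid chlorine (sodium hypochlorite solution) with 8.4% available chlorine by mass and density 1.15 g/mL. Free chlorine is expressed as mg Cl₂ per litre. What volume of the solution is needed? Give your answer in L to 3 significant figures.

Volume: 93,200 US gal × 3.785 L/gal = 352,762 L.
Chlorine deficit: 11.3 − 0.6 = 10.7 ppm = 10.7 mg/L as Cl₂.
Cl₂ equivalent needed: 10.7 mg/L × 352,762 L = 3,775,000 mg = 3775 g.
Product at 8.4% available chlorine: 3775 / 0.084 = 44,940 g.
Volume at density 1.15 g/mL: 44,940 g ÷ 1.15 g/mL = 39,070 mL.

39.1 L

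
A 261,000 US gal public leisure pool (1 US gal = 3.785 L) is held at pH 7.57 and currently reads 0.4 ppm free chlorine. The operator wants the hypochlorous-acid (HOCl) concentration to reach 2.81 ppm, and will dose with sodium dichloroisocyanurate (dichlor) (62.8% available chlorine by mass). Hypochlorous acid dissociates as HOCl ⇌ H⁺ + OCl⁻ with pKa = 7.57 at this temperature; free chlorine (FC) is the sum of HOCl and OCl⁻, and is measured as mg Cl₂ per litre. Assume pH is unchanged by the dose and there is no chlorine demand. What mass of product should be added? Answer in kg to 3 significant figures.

8.21 kg

Volume: 261,000 US gal × 3.785 L/gal = 987,885 L.
[OCl⁻]/[HOCl] = 10^(pH − pKa) = 10^(7.57 − 7.57) = 1; fraction as HOCl = 1/(1 + 1) = 0.5.
Free chlorine required for 2.81 ppm HOCl: 2.81 / 0.5 = 5.62 ppm.
FC to add: 5.62 − 0.4 = 5.22 mg/L as Cl₂.
Cl₂ equivalent: 5.22 mg/L × 987,885 L = 5157 g.
Product at 62.8% available Cl: 5157 / 0.628 = 8211 g.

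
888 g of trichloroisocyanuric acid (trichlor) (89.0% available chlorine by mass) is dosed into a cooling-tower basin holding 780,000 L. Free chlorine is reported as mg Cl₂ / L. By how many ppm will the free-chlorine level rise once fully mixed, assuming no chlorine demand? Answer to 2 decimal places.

Available chlorine delivered: 888 g × 0.89 = 790.3 g as Cl₂.
Concentration rise: 790.3 g / 780,000 L = 1.013 mg/L = 1.01 ppm.

1.01 ppm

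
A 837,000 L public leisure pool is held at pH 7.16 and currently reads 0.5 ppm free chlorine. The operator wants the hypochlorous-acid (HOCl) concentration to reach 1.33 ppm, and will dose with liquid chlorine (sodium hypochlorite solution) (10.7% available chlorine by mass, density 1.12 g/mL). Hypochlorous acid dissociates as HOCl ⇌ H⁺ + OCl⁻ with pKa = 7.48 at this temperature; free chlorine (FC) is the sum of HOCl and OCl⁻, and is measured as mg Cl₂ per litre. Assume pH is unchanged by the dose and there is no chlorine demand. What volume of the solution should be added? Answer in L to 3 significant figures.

10.2 L

[OCl⁻]/[HOCl] = 10^(pH − pKa) = 10^(7.16 − 7.48) = 0.4786; fraction as HOCl = 1/(1 + 0.4786) = 0.6763.
Free chlorine required for 1.33 ppm HOCl: 1.33 / 0.6763 = 1.967 ppm.
FC to add: 1.967 − 0.5 = 1.467 mg/L as Cl₂.
Cl₂ equivalent: 1.467 mg/L × 837,000 L = 1228 g.
Product at 10.7% available Cl: 1228 / 0.107 = 11,470 g.
Volume: 11,470 g ÷ 1.12 g/mL = 10,240 mL.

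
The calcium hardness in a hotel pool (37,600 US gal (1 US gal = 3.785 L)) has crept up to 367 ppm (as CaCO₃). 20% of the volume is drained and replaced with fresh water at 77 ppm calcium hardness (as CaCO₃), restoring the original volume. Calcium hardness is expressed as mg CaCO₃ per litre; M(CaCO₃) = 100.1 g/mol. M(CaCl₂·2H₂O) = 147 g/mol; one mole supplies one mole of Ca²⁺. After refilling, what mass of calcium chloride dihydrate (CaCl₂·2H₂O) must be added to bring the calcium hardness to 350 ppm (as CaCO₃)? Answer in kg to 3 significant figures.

8.57 kg

Volume: 37,600 US gal × 3.785 L/gal = 142,316 L.
After draining 20% and refilling: 367 × 0.80 + 77 × 0.20 = 309 ppm.
Deficit to target: 350 − 309 = 41 mg/L.
As CaCO₃: 41 mg/L × 142,316 L = 5835 g; ÷ 100.1 = 58.29 mol Ca²⁺.
Mass: 58.29 × 147 = 8569 g.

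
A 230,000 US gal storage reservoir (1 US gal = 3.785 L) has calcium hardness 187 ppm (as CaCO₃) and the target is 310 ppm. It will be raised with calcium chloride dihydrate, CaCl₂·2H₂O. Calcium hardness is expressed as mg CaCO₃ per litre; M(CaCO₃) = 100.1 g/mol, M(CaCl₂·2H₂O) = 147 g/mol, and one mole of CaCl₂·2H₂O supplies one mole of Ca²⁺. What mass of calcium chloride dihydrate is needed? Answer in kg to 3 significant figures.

157 kg

Volume: 230,000 US gal × 3.785 L/gal = 870,550 L.
Hardness to add: (310 − 187) = 123 mg/L as CaCO₃ × 870,550 L = 107,100 g as CaCO₃.
Moles of Ca²⁺ (1 mol Ca²⁺ ≡ 1 mol CaCO₃): 107,100 / 100.1 g/mol = 1070 mol.
Mass of CaCl₂·2H₂O: 1070 × 147 = 157,200 g.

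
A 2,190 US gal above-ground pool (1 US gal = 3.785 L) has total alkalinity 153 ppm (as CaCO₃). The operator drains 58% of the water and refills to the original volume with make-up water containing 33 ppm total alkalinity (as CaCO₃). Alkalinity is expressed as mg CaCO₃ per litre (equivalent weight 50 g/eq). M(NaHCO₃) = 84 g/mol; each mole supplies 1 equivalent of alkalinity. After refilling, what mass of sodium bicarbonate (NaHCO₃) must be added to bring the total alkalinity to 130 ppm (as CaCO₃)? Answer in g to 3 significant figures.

Volume: 2,190 US gal × 3.785 L/gal = 8,289 L.
After draining 58% and refilling: 153 × 0.42 + 33 × 0.58 = 83.4 ppm.
Deficit to target: 130 − 83.4 = 46.6 mg/L.
As CaCO₃: 46.6 mg/L × 8,289 L = 386.3 g; ÷ 50 g/eq ÷ 1 = 7.725 mol NaHCO₃.
Mass: 7.725 × 84 = 648.9 g.

649 g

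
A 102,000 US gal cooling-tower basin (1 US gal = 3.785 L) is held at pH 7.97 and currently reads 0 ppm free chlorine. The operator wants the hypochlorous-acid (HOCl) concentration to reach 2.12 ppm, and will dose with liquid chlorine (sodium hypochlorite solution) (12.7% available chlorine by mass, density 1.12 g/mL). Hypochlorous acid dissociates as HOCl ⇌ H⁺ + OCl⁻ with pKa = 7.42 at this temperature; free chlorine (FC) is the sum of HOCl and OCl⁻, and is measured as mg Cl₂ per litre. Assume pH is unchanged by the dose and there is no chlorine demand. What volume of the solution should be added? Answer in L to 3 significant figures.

26.2 L

Volume: 102,000 US gal × 3.785 L/gal = 386,070 L.
[OCl⁻]/[HOCl] = 10^(pH − pKa) = 10^(7.97 − 7.42) = 3.548; fraction as HOCl = 1/(1 + 3.548) = 0.2199.
Free chlorine required for 2.12 ppm HOCl: 2.12 / 0.2199 = 9.642 ppm.
FC to add: 9.642 − 0 = 9.642 mg/L as Cl₂.
Cl₂ equivalent: 9.642 mg/L × 386,070 L = 3723 g.
Product at 12.7% available Cl: 3723 / 0.127 = 29,310 g.
Volume: 29,310 g ÷ 1.12 g/mL = 26,170 mL.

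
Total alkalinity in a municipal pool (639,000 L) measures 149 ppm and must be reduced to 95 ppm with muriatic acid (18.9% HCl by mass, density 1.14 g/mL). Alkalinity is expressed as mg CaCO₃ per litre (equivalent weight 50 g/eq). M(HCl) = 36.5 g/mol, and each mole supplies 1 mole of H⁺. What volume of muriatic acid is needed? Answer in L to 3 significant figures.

117 L

Alkalinity to neutralize: (149 − 95) = 54 mg/L as CaCO₃ × 639,000 L = 34,510 g as CaCO₃.
Equivalents of H⁺ required: 34,510 ÷ 50 g/eq = 690.1 eq = 690.1 mol HCl.
Mass of HCl: 690.1 × 36.5 = 25,190 g.
Mass of 18.9% solution: 25,190 / 0.189 = 133,300 g.
Volume: 133,300 g ÷ 1.14 g/mL = 116,900 mL.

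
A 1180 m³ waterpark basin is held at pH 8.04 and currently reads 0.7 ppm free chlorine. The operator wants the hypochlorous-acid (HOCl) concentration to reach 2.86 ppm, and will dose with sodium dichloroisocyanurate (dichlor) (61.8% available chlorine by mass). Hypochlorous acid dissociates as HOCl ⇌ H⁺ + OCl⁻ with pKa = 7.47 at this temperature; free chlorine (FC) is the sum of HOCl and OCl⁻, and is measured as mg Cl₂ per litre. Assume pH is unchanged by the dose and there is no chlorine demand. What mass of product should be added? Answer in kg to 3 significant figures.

Volume: 1180 m³ = 1,180,000 L.
[OCl⁻]/[HOCl] = 10^(pH − pKa) = 10^(8.04 − 7.47) = 3.715; fraction as HOCl = 1/(1 + 3.715) = 0.2121.
Free chlorine required for 2.86 ppm HOCl: 2.86 / 0.2121 = 13.49 ppm.
FC to add: 13.49 − 0.7 = 12.79 mg/L as Cl₂.
Cl₂ equivalent: 12.79 mg/L × 1,180,000 L = 15,090 g.
Product at 61.8% available Cl: 15,090 / 0.618 = 24,410 g.

24.4 kg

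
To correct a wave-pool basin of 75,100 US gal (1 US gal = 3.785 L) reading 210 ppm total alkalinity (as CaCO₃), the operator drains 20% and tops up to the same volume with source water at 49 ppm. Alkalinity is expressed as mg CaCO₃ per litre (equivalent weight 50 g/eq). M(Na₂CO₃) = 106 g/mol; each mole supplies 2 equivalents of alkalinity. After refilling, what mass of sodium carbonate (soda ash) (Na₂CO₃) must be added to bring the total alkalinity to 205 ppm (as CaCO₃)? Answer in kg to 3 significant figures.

Volume: 75,100 US gal × 3.785 L/gal = 284,254 L.
After draining 20% and refilling: 210 × 0.80 + 49 × 0.20 = 177.8 ppm.
Deficit to target: 205 − 177.8 = 27.2 mg/L.
As CaCO₃: 27.2 mg/L × 284,254 L = 7732 g; ÷ 50 g/eq ÷ 2 = 77.32 mol Na₂CO₃.
Mass: 77.32 × 106 = 8196 g.

8.20 kg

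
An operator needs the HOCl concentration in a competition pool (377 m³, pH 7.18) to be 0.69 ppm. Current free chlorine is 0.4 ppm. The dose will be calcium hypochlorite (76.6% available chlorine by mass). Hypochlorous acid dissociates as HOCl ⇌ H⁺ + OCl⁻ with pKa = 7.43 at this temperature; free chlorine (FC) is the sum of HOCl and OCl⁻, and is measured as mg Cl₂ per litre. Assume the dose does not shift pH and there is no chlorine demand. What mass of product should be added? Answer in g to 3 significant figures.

Volume: 377 m³ = 377,000 L.
[OCl⁻]/[HOCl] = 10^(pH − pKa) = 10^(7.18 − 7.43) = 0.5623; fraction as HOCl = 1/(1 + 0.5623) = 0.6401.
Free chlorine required for 0.69 ppm HOCl: 0.69 / 0.6401 = 1.078 ppm.
FC to add: 1.078 − 0.4 = 0.678 mg/L as Cl₂.
Cl₂ equivalent: 0.678 mg/L × 377,000 L = 255.6 g.
Product at 76.6% available Cl: 255.6 / 0.766 = 333.7 g.

334 g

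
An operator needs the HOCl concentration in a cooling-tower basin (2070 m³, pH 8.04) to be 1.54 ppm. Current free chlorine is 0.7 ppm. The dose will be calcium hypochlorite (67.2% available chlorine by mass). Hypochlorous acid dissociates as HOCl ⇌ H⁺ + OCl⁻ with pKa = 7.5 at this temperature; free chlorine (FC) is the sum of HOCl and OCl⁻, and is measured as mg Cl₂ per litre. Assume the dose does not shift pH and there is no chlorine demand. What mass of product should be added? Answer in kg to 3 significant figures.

Volume: 2070 m³ = 2,070,000 L.
[OCl⁻]/[HOCl] = 10^(pH − pKa) = 10^(8.04 − 7.5) = 3.467; fraction as HOCl = 1/(1 + 3.467) = 0.2238.
Free chlorine required for 1.54 ppm HOCl: 1.54 / 0.2238 = 6.88 ppm.
FC to add: 6.88 − 0.7 = 6.18 mg/L as Cl₂.
Cl₂ equivalent: 6.18 mg/L × 2,070,000 L = 12,790 g.
Product at 67.2% available Cl: 12,790 / 0.672 = 19,040 g.

19.0 kg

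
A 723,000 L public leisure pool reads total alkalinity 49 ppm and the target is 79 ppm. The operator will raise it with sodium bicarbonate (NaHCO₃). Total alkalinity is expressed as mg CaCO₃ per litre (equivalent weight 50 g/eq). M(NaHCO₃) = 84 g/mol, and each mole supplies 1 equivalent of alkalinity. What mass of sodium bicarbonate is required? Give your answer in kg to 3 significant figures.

36.4 kg

Alkalinity to add: (79 − 49) = 30 mg/L as CaCO₃ × 723,000 L = 21,690 g as CaCO₃.
Equivalents: 21,690 g ÷ 50 g/eq = 433.8 eq.
NaHCO₃ supplies 1 eq per mole → 433.8 mol.
Mass: 433.8 mol × 84 g/mol = 36,440 g.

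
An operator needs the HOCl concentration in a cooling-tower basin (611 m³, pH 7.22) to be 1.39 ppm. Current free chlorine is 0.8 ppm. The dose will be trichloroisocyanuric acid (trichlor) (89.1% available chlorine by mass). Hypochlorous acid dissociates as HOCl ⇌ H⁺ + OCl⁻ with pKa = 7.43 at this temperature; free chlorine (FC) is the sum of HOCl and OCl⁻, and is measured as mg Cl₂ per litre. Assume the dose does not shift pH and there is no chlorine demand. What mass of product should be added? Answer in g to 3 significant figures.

992 g

Volume: 611 m³ = 611,000 L.
[OCl⁻]/[HOCl] = 10^(pH − pKa) = 10^(7.22 − 7.43) = 0.6166; fraction as HOCl = 1/(1 + 0.6166) = 0.6186.
Free chlorine required for 1.39 ppm HOCl: 1.39 / 0.6186 = 2.247 ppm.
FC to add: 2.247 − 0.8 = 1.447 mg/L as Cl₂.
Cl₂ equivalent: 1.447 mg/L × 611,000 L = 884.2 g.
Product at 89.1% available Cl: 884.2 / 0.891 = 992.3 g.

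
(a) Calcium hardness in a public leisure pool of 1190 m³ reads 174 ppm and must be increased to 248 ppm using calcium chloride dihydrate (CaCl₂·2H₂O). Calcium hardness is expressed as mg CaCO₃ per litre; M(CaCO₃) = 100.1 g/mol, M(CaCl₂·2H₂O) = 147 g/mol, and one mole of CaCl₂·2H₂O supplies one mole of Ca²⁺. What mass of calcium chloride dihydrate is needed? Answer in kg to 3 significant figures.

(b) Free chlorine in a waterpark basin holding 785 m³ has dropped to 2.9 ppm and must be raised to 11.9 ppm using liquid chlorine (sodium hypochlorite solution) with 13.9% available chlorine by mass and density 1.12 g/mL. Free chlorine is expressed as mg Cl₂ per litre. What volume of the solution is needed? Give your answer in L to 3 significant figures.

(a) 129 kg; (b) 45.4 L

(a) Volume: 1190 m³ = 1,190,000 L.
(a) Hardness to add: (248 − 174) = 74 mg/L as CaCO₃ × 1,190,000 L = 88,060 g as CaCO₃.
(a) Moles of Ca²⁺ (1 mol Ca²⁺ ≡ 1 mol CaCO₃): 88,060 / 100.1 g/mol = 879.7 mol.
(a) Mass of CaCl₂·2H₂O: 879.7 × 147 = 129,300 g.

(b) Volume: 785 m³ = 785,000 L.
(b) Chlorine deficit: 11.9 − 2.9 = 9 ppm = 9 mg/L as Cl₂.
(b) Cl₂ equivalent needed: 9 mg/L × 785,000 L = 7,065,000 mg = 7065 g.
(b) Product at 13.9% available chlorine: 7065 / 0.139 = 50,830 g.
(b) Volume at density 1.12 g/mL: 50,830 g ÷ 1.12 g/mL = 45,380 mL.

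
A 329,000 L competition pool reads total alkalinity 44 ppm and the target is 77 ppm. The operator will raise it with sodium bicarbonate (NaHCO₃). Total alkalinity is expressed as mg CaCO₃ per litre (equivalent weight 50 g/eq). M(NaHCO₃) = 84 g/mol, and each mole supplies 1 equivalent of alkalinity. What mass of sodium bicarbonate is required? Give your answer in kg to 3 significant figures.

18.2 kg

Alkalinity to add: (77 − 44) = 33 mg/L as CaCO₃ × 329,000 L = 10,860 g as CaCO₃.
Equivalents: 10,860 g ÷ 50 g/eq = 217.1 eq.
NaHCO₃ supplies 1 eq per mole → 217.1 mol.
Mass: 217.1 mol × 84 g/mol = 18,240 g.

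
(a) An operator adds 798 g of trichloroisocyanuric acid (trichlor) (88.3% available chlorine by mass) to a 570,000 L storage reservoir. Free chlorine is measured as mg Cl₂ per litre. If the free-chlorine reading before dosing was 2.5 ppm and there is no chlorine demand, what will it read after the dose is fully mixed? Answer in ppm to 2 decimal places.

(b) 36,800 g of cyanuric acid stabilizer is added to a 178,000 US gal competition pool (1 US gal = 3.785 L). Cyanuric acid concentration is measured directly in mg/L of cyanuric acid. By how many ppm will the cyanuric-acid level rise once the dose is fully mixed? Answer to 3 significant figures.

(a) Available chlorine delivered: 798 g × 0.883 = 704.6 g as Cl₂.
(a) Concentration rise: 704.6 g / 570,000 L = 1.236 mg/L = 1.24 ppm.
(a) Final FC: 2.5 + 1.24 = 3.74 ppm.

(b) Volume: 178,000 US gal × 3.785 L/gal = 673,730 L.
(b) Rise: 36,800 g / 673,730 L × 1000 = 54.62 mg/L.

(a) 3.74 ppm; (b) 54.6 ppm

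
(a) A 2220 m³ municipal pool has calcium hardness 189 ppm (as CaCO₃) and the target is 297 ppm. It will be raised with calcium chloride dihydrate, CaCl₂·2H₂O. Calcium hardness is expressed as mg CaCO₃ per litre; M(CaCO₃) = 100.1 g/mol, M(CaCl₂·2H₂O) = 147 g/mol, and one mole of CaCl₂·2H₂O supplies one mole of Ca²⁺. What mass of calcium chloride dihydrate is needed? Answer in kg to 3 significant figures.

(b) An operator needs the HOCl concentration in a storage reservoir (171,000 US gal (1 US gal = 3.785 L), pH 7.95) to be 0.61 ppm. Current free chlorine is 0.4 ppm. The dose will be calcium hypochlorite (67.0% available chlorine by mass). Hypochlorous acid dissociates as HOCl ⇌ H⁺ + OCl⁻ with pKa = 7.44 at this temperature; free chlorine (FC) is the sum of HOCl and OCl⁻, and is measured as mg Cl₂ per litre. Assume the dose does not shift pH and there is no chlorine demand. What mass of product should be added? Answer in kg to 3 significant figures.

(a) 352 kg; (b) 2.11 kg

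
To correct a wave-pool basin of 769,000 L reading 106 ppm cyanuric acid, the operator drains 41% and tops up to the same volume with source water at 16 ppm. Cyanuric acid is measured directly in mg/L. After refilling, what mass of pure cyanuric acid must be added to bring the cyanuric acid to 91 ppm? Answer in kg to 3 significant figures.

16.8 kg

After draining 41% and refilling: 106 × 0.59 + 16 × 0.41 = 69.1 ppm.
Deficit to target: 91 − 69.1 = 21.9 mg/L.
Mass: 21.9 mg/L × 769,000 L = 16,840 g cyanuric acid.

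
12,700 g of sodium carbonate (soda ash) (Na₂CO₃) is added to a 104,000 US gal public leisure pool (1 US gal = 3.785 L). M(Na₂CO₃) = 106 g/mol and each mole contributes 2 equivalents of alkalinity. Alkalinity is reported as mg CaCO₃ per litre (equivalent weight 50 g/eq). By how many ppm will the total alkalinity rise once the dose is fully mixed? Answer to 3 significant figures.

Volume: 104,000 US gal × 3.785 L/gal = 393,640 L.
Moles of Na₂CO₃: 12,700 g ÷ 106 g/mol = 119.8 mol → 239.6 eq of alkalinity.
As CaCO₃: 239.6 eq × 50 g/eq = 11,980 g.
Rise: 11,980 g / 393,640 L × 1000 = 30.44 mg/L.

30.4 ppm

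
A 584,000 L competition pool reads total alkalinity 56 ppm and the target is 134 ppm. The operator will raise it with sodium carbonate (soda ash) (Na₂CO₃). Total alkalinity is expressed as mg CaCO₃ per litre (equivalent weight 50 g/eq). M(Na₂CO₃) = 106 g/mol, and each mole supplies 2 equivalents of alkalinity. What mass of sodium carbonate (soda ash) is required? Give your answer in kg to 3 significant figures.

48.3 kg

Alkalinity to add: (134 − 56) = 78 mg/L as CaCO₃ × 584,000 L = 45,550 g as CaCO₃.
Equivalents: 45,550 g ÷ 50 g/eq = 911 eq.
Each mole of Na₂CO₃ supplies 2 eq, so 911 / 2 = 455.5 mol.
Mass: 455.5 mol × 106 g/mol = 48,290 g.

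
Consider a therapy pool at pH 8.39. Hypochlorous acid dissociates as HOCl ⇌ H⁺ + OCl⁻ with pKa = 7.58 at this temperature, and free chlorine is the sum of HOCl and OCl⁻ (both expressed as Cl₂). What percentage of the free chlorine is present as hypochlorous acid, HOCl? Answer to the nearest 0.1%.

[OCl⁻]/[HOCl] = 10^(pH − pKa) = 10^(8.39 − 7.58) = 10^0.81 = 6.457.
Fraction as HOCl = 1 / (1 + 6.457) = 0.1341.

13.4%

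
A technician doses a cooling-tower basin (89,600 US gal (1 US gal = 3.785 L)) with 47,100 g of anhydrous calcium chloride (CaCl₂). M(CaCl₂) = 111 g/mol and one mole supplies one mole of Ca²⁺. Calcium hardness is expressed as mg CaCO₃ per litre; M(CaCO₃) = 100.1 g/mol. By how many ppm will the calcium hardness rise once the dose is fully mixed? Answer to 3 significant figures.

125 ppm

Volume: 89,600 US gal × 3.785 L/gal = 339,136 L.
Moles of Ca²⁺: 47,100 g ÷ 111 g/mol = 424.3 mol.
As CaCO₃: 424.3 mol × 100.1 g/mol = 42,470 g.
Rise: 42,470 g / 339,136 L × 1000 = 125.2 mg/L.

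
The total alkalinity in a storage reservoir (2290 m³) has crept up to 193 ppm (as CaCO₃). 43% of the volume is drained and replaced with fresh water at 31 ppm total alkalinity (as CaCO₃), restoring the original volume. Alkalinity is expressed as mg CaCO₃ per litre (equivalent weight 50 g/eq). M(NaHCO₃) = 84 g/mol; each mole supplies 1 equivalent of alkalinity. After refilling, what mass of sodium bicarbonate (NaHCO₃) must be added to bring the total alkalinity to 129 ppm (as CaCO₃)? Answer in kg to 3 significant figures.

21.8 kg

Volume: 2290 m³ = 2,290,000 L.
After draining 43% and refilling: 193 × 0.57 + 31 × 0.43 = 123.34 ppm.
Deficit to target: 129 − 123.34 = 5.66 mg/L.
As CaCO₃: 5.66 mg/L × 2,290,000 L = 12,960 g; ÷ 50 g/eq ÷ 1 = 259.2 mol NaHCO₃.
Mass: 259.2 × 84 = 21,780 g.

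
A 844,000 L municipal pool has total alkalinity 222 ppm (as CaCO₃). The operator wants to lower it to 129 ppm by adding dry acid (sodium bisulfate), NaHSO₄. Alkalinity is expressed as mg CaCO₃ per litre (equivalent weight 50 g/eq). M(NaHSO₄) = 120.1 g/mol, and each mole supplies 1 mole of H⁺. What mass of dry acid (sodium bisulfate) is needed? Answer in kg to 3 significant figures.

189 kg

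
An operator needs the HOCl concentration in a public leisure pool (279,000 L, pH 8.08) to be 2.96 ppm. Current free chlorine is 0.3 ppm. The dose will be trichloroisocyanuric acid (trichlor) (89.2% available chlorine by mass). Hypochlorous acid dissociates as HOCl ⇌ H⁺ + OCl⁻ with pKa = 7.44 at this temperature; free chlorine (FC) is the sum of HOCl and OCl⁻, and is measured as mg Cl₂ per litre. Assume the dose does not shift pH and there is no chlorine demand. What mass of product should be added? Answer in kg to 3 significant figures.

4.87 kg

[OCl⁻]/[HOCl] = 10^(pH − pKa) = 10^(8.08 − 7.44) = 4.365; fraction as HOCl = 1/(1 + 4.365) = 0.1864.
Free chlorine required for 2.96 ppm HOCl: 2.96 / 0.1864 = 15.88 ppm.
FC to add: 15.88 − 0.3 = 15.58 mg/L as Cl₂.
Cl₂ equivalent: 15.58 mg/L × 279,000 L = 4347 g.
Product at 89.2% available Cl: 4347 / 0.892 = 4873 g.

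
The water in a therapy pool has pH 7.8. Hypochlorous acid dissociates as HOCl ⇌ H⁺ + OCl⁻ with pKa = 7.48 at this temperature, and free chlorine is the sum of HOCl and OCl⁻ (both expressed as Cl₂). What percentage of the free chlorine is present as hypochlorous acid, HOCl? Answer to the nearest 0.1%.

[OCl⁻]/[HOCl] = 10^(pH − pKa) = 10^(7.8 − 7.48) = 10^0.32 = 2.089.
Fraction as HOCl = 1 / (1 + 2.089) = 0.3237.

32.4%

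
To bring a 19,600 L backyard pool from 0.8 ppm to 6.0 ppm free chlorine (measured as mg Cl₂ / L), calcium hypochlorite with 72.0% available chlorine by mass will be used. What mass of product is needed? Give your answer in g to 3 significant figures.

142 g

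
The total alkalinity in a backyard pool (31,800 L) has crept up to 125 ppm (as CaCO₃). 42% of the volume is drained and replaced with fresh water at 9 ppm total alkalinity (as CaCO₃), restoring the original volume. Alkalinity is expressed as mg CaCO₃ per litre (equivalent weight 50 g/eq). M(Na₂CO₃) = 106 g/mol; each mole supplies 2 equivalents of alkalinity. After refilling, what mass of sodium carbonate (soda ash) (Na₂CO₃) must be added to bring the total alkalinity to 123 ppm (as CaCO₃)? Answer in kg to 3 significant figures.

After draining 42% and refilling: 125 × 0.58 + 9 × 0.42 = 76.28 ppm.
Deficit to target: 123 − 76.28 = 46.72 mg/L.
As CaCO₃: 46.72 mg/L × 31,800 L = 1486 g; ÷ 50 g/eq ÷ 2 = 14.86 mol Na₂CO₃.
Mass: 14.86 × 106 = 1575 g.

1.57 kg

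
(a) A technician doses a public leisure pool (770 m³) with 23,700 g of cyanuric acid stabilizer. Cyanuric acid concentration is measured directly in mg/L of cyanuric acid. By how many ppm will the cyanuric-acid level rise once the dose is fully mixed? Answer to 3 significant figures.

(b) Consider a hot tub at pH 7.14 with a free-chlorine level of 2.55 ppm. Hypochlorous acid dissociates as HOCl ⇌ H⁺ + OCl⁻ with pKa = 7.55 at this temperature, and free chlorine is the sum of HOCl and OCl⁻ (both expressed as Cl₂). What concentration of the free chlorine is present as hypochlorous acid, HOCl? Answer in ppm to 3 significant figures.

(a) Volume: 770 m³ = 770,000 L.
(a) Rise: 23,700 g / 770,000 L × 1000 = 30.78 mg/L.

(b) [OCl⁻]/[HOCl] = 10^(pH − pKa) = 10^(7.14 − 7.55) = 10^-0.41 = 0.389.
(b) Fraction as HOCl = 1 / (1 + 0.389) = 0.7199.
(b) HOCl = 0.7199 × 2.55 ppm = 1.836 ppm.

(a) 30.8 ppm; (b) 1.84 ppm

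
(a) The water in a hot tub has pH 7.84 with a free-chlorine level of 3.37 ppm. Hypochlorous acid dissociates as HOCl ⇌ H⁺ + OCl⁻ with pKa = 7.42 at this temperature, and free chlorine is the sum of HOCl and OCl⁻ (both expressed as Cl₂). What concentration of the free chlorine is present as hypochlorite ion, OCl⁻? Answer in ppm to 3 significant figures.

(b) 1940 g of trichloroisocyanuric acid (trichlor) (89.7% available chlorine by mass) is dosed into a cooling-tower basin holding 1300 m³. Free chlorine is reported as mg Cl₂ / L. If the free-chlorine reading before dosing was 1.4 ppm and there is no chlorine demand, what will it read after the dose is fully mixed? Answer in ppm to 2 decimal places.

(a) 2.44 ppm; (b) 2.74 ppm

(a) [OCl⁻]/[HOCl] = 10^(pH − pKa) = 10^(7.84 − 7.42) = 10^0.42 = 2.63.
(a) Fraction as HOCl = 1 / (1 + 2.63) = 0.2755.
(a) OCl⁻ = (1 − 0.2755) × 3.37 ppm = 2.442 ppm.

(b) Volume: 1300 m³ = 1,300,000 L.
(b) Available chlorine delivered: 1940 g × 0.897 = 1740 g as Cl₂.
(b) Concentration rise: 1740 g / 1,300,000 L = 1.339 mg/L = 1.34 ppm.
(b) Final FC: 1.4 + 1.34 = 2.74 ppm.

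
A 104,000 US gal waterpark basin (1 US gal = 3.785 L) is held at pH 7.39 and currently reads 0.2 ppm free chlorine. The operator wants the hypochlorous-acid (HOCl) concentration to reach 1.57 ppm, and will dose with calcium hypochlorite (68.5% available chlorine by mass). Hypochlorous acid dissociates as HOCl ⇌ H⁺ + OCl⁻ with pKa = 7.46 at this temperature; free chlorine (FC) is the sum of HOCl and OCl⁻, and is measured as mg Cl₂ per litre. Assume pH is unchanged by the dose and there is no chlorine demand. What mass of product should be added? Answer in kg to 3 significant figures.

Volume: 104,000 US gal × 3.785 L/gal = 393,640 L.
[OCl⁻]/[HOCl] = 10^(pH − pKa) = 10^(7.39 − 7.46) = 0.8511; fraction as HOCl = 1/(1 + 0.8511) = 0.5402.
Free chlorine required for 1.57 ppm HOCl: 1.57 / 0.5402 = 2.906 ppm.
FC to add: 2.906 − 0.2 = 2.706 mg/L as Cl₂.
Cl₂ equivalent: 2.706 mg/L × 393,640 L = 1065 g.
Product at 68.5% available Cl: 1065 / 0.685 = 1555 g.

1.56 kg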